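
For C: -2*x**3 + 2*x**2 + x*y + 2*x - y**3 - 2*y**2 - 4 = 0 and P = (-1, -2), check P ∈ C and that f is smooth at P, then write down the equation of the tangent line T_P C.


Tangent line at P: -10*x - 5*y - 20 = 0.

Step 1: f(-1, -2) = 0, so P lies on C.
Step 2: partial derivatives
  f_x(x, y) = -6*x**2 + 4*x + y + 2, f_y(x, y) = x - 3*y**2 - 4*y.
  f_x(P) = -10, f_y(P) = -5 (gradient nonzero, so P is smooth).
Step 3: tangent line at P: -10·(x − -1) + -5·(y − -2) = 0.
Expanding: -10*x - 5*y - 20 = 0.


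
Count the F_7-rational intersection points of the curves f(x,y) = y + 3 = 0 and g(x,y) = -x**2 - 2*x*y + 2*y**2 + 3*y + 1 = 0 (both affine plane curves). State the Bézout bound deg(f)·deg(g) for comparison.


Common zeros: ∅; count = 0; Bézout bound = 2.

deg(f) = 1, deg(g) = 2, so Bézout bound = 2.
Scan x ∈ F_7. For each x, list the y ∈ F_7 with f(x, y) ≡ 0 and those with g(x, y) ≡ 0 (mod 7); the common zeros in that column are the intersection.
  x = 0: f ≡ 0 at y ∈ {4}; g ≡ 0 at y ∈ {3, 6}; common: ∅.
  x = 1: f ≡ 0 at y ∈ {4}; g ≡ 0 at y ∈ {0, 3}; common: ∅.
  x = 2: f ≡ 0 at y ∈ {4}; g ≡ 0 at y ∈ {5, 6}; common: ∅.
  x = 3: f ≡ 0 at y ∈ {4}; g ≡ 0 at y ∈ ∅; common: ∅.
  x = 4: f ≡ 0 at y ∈ {4}; g ≡ 0 at y ∈ ∅; common: ∅.
  x = 5: f ≡ 0 at y ∈ {4}; g ≡ 0 at y ∈ ∅; common: ∅.
  x = 6: f ≡ 0 at y ∈ {4}; g ≡ 0 at y ∈ {0, 1}; common: ∅.
Collecting: common zeros = ∅, so the count is 0.
Comparison with the Bézout bound: 0 ≤ 2 = deg(f)·deg(g), as expected for curves with no common component (the affine F_7-count falls short of the bound because intersections may lie at infinity, over extension fields, or carry multiplicity).


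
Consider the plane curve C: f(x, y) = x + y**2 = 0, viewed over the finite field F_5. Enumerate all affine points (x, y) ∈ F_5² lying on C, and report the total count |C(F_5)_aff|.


Affine F_5-points: {(0, 0), (1, 2), (1, 3), (4, 1), (4, 4)}; count = 5.

For each of the 25 pairs (x, y) ∈ F_5², evaluate f(x, y) mod 5. Record the zeros.
  x = 0: [0↦0, 1↦1, 2↦4, 3↦4, 4↦1]  zeros at y ∈ {0}
  x = 1: [0↦1, 1↦2, 2↦0, 3↦0, 4↦2]  zeros at y ∈ {2, 3}
  x = 2: [0↦2, 1↦3, 2↦1, 3↦1, 4↦3]  zeros at y ∈ ∅
  x = 3: [0↦3, 1↦4, 2↦2, 3↦2, 4↦4]  zeros at y ∈ ∅
  x = 4: [0↦4, 1↦0, 2↦3, 3↦3, 4↦0]  zeros at y ∈ {1, 4}
Collecting zeros: affine points = {(0, 0), (1, 2), (1, 3), (4, 1), (4, 4)}.
Total count |C(F_5)_aff| = 5.


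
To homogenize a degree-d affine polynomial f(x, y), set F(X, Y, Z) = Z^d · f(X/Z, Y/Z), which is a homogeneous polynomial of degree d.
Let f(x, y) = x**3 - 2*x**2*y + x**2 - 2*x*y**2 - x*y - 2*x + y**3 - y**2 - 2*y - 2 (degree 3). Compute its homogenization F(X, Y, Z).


F(X, Y, Z) = X**3 - 2*X**2*Y + X**2*Z - 2*X*Y**2 - X*Y*Z - 2*X*Z**2 + Y**3 - Y**2*Z - 2*Y*Z**2 - 2*Z**3

deg(f) = 3.
Substitute x = X/Z, y = Y/Z into f, then multiply by Z^3.
  monomial 1·x^3·y^0 ↦ 1·X^3·Y^0·Z^0.
  monomial -2·x^2·y^1 ↦ -2·X^2·Y^1·Z^0.
  monomial 1·x^2·y^0 ↦ 1·X^2·Y^0·Z^1.
  monomial -2·x^1·y^2 ↦ -2·X^1·Y^2·Z^0.
  monomial -1·x^1·y^1 ↦ -1·X^1·Y^1·Z^1.
  monomial -2·x^1·y^0 ↦ -2·X^1·Y^0·Z^2.
  monomial 1·x^0·y^3 ↦ 1·X^0·Y^3·Z^0.
  monomial -1·x^0·y^2 ↦ -1·X^0·Y^2·Z^1.
  monomial -2·x^0·y^1 ↦ -2·X^0·Y^1·Z^2.
  monomial -2·x^0·y^0 ↦ -2·X^0·Y^0·Z^3.
Collecting: F(X, Y, Z) = X**3 - 2*X**2*Y + X**2*Z - 2*X*Y**2 - X*Y*Z - 2*X*Z**2 + Y**3 - Y**2*Z - 2*Y*Z**2 - 2*Z**3.


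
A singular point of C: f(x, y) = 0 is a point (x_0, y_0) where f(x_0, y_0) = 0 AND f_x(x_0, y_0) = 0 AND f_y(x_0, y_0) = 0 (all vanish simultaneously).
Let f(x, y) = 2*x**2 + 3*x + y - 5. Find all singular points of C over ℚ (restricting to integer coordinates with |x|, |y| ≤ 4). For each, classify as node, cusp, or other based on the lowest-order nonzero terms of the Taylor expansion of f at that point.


No singular points in the scanned grid; C is smooth there.

Compute partial derivatives:
  f_x = 4*x + 3.
  f_y = 1.
f_y = 1 is a nonzero constant, so f_y never vanishes: no point (x, y) can satisfy f = f_x = f_y = 0. In particular no (x, y) ∈ {−4, ..., 4}² is singular; the curve is smooth.


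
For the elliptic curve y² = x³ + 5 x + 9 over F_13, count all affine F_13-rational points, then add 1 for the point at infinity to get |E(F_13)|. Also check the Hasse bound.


Affine points = {(0, 3), (0, 10), (2, 1), (2, 12), (3, 5), (3, 8), (5, 4), (5, 9), (7, 6), (7, 7), (9, 4), (9, 9), (11, 2), (11, 11), (12, 4), (12, 9)}; affine count = 16; |E(F_13)| = 17.

Discriminant check: Δ ∝ 4a³ + 27b² = 4·5³ + 27·9² = 4·125 + 27·81 ≡ 9 (mod 13). Nonzero ⇒ E is nonsingular.
For each x ∈ F_13, compute rhs = x³ + 5·x + 9 mod 13, then count y ∈ F_13 with y² ≡ rhs.
  x = 0: rhs = 9, matching y values: 3, 10 (2 points).
  x = 1: rhs = 2, matching y values: none (0 points).
  x = 2: rhs = 1, matching y values: 1, 12 (2 points).
  x = 3: rhs = 12, matching y values: 5, 8 (2 points).
  x = 4: rhs = 2, matching y values: none (0 points).
  x = 5: rhs = 3, matching y values: 4, 9 (2 points).
  x = 6: rhs = 8, matching y values: none (0 points).
  x = 7: rhs = 10, matching y values: 6, 7 (2 points).
  x = 8: rhs = 2, matching y values: none (0 points).
  x = 9: rhs = 3, matching y values: 4, 9 (2 points).
  x = 10: rhs = 6, matching y values: none (0 points).
  x = 11: rhs = 4, matching y values: 2, 11 (2 points).
  x = 12: rhs = 3, matching y values: 4, 9 (2 points).
Total affine count: 16.
Full point count |E(F_13)| = 16 + 1 = 17.
Hasse bound: |17 − (13+1)| = |3| = 3 ≤ 2√13 ≈ 7.2111 ✓.


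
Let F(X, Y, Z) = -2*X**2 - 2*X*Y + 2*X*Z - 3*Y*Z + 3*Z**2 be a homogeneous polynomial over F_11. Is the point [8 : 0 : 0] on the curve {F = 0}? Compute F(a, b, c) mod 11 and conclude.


F(8,0,0) ≡ 4 (mod 11); P is NOT on the curve.

Evaluate F(8, 0, 0) term-by-term (mod 11).
  -2*X**2 ↦ -2·64·1·1 = -128
  -2*X*Y ↦ -2·8·0·1 = 0
  2*X*Z ↦ 2·8·1·0 = 0
  -3*Y*Z ↦ -3·1·0·0 = 0
  3*Z**2 ↦ 3·1·1·0 = 0
Sum: F(8, 0, 0) = (-128) + (0) + (0) + (0) + (0) = -128.
Reducing mod 11: -128 ≡ 4 (mod 11).
Since F(a, b, c) ≡ 4 ≠ 0 (mod 11), P does NOT lie on the curve.


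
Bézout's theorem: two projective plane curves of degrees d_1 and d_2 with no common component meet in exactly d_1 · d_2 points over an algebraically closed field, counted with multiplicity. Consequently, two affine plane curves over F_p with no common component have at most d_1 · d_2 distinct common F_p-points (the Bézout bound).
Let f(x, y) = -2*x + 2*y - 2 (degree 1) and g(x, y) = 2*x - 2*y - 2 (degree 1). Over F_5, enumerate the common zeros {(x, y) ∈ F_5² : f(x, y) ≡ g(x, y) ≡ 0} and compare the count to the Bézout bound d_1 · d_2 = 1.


Common zeros: ∅; count = 0; Bézout bound = 1.

deg(f) = 1, deg(g) = 1, so Bézout bound = 1.
Scan x ∈ F_5. For each x, list the y ∈ F_5 with f(x, y) ≡ 0 and those with g(x, y) ≡ 0 (mod 5); the common zeros in that column are the intersection.
  x = 0: f ≡ 0 at y ∈ {1}; g ≡ 0 at y ∈ {4}; common: ∅.
  x = 1: f ≡ 0 at y ∈ {2}; g ≡ 0 at y ∈ {0}; common: ∅.
  x = 2: f ≡ 0 at y ∈ {3}; g ≡ 0 at y ∈ {1}; common: ∅.
  x = 3: f ≡ 0 at y ∈ {4}; g ≡ 0 at y ∈ {2}; common: ∅.
  x = 4: f ≡ 0 at y ∈ {0}; g ≡ 0 at y ∈ {3}; common: ∅.
Collecting: common zeros = ∅, so the count is 0.
Comparison with the Bézout bound: 0 ≤ 1 = deg(f)·deg(g), as expected for curves with no common component (the affine F_5-count falls short of the bound because intersections may lie at infinity, over extension fields, or carry multiplicity).


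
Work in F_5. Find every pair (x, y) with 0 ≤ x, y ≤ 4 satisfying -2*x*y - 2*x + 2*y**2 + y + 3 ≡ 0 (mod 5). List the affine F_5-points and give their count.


Affine F_5-points: {(3, 2), (3, 3), (4, 0), (4, 1)}; count = 4.

For each of the 25 pairs (x, y) ∈ F_5², evaluate f(x, y) mod 5. Record the zeros.
  x = 0: [0↦3, 1↦1, 2↦3, 3↦4, 4↦4]  zeros at y ∈ ∅
  x = 1: [0↦1, 1↦2, 2↦2, 3↦1, 4↦4]  zeros at y ∈ ∅
  x = 2: [0↦4, 1↦3, 2↦1, 3↦3, 4↦4]  zeros at y ∈ ∅
  x = 3: [0↦2, 1↦4, 2↦0, 3↦0, 4↦4]  zeros at y ∈ {2, 3}
  x = 4: [0↦0, 1↦0, 2↦4, 3↦2, 4↦4]  zeros at y ∈ {0, 1}
Collecting zeros: affine points = {(3, 2), (3, 3), (4, 0), (4, 1)}.
Total count |C(F_5)_aff| = 4.


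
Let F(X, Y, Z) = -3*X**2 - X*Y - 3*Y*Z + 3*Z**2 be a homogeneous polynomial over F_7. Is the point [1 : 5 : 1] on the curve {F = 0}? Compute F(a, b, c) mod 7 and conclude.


F(1,5,1) ≡ 1 (mod 7); P is NOT on the curve.

Evaluate F(1, 5, 1) term-by-term (mod 7).
  -3*X**2 ↦ -3·1·1·1 = -3
  -X*Y ↦ -1·1·5·1 = -5
  -3*Y*Z ↦ -3·1·5·1 = -15
  3*Z**2 ↦ 3·1·1·1 = 3
Sum: F(1, 5, 1) = (-3) + (-5) + (-15) + (3) = -20.
Reducing mod 7: -20 ≡ 1 (mod 7).
Since F(a, b, c) ≡ 1 ≠ 0 (mod 7), P does NOT lie on the curve.


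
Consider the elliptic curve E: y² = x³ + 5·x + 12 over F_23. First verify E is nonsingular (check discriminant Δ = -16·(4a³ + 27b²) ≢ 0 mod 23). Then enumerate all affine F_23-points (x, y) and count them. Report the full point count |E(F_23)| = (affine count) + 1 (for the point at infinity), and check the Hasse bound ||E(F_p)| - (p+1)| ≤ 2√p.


Affine points = {(0, 9), (0, 14), (1, 8), (1, 15), (3, 10), (3, 13), (4, 2), (4, 21), (5, 1), (5, 22), (8, 9), (8, 14), (9, 2), (9, 21), (10, 2), (10, 21), (11, 8), (11, 15), (12, 11), (12, 12), (15, 9), (15, 14), (16, 5), (16, 18), (18, 0), (20, 4), (20, 19), (22, 11), (22, 12)}; affine count = 29; |E(F_23)| = 30.

Discriminant check: Δ ∝ 4a³ + 27b² = 4·5³ + 27·12² = 4·125 + 27·144 ≡ 18 (mod 23). Nonzero ⇒ E is nonsingular.
For each x ∈ F_23, compute rhs = x³ + 5·x + 12 mod 23, then count y ∈ F_23 with y² ≡ rhs.
  x = 0: rhs = 12, matching y values: 9, 14 (2 points).
  x = 1: rhs = 18, matching y values: 8, 15 (2 points).
  x = 2: rhs = 7, matching y values: none (0 points).
  x = 3: rhs = 8, matching y values: 10, 13 (2 points).
  x = 4: rhs = 4, matching y values: 2, 21 (2 points).
  x = 5: rhs = 1, matching y values: 1, 22 (2 points).
  x = 6: rhs = 5, matching y values: none (0 points).
  x = 7: rhs = 22, matching y values: none (0 points).
  x = 8: rhs = 12, matching y values: 9, 14 (2 points).
  x = 9: rhs = 4, matching y values: 2, 21 (2 points).
  x = 10: rhs = 4, matching y values: 2, 21 (2 points).
  x = 11: rhs = 18, matching y values: 8, 15 (2 points).
  x = 12: rhs = 6, matching y values: 11, 12 (2 points).
  x = 13: rhs = 20, matching y values: none (0 points).
  x = 14: rhs = 20, matching y values: none (0 points).
  x = 15: rhs = 12, matching y values: 9, 14 (2 points).
  x = 16: rhs = 2, matching y values: 5, 18 (2 points).
  x = 17: rhs = 19, matching y values: none (0 points).
  x = 18: rhs = 0, matching y values: 0 (1 points).
  x = 19: rhs = 20, matching y values: none (0 points).
  x = 20: rhs = 16, matching y values: 4, 19 (2 points).
  x = 21: rhs = 17, matching y values: none (0 points).
  x = 22: rhs = 6, matching y values: 11, 12 (2 points).
Total affine count: 29.
Full point count |E(F_23)| = 29 + 1 = 30.
Hasse bound: |30 − (23+1)| = |6| = 6 ≤ 2√23 ≈ 9.5917 ✓.


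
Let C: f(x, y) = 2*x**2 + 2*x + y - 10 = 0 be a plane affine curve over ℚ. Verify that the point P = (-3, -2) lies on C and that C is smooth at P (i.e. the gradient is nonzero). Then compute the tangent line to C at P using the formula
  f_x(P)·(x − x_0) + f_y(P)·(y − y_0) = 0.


Tangent line at P: -10*x + y - 28 = 0.

Step 1: f(-3, -2) = 0, so P lies on C.
Step 2: partial derivatives
  f_x(x, y) = 4*x + 2, f_y(x, y) = 1.
  f_x(P) = -10, f_y(P) = 1 (gradient nonzero, so P is smooth).
Step 3: tangent line at P: -10·(x − -3) + 1·(y − -2) = 0.
Expanding: -10*x + y - 28 = 0.


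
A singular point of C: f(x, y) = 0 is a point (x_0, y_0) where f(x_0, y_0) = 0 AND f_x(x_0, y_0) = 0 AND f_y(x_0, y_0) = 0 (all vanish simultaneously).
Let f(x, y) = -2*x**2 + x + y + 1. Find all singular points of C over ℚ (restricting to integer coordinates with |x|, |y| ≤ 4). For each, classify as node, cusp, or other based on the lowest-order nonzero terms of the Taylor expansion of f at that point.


No singular points in the scanned grid; C is smooth there.

Compute partial derivatives:
  f_x = 1 - 4*x.
  f_y = 1.
f_y = 1 is a nonzero constant, so f_y never vanishes: no point (x, y) can satisfy f = f_x = f_y = 0. In particular no (x, y) ∈ {−4, ..., 4}² is singular; the curve is smooth.


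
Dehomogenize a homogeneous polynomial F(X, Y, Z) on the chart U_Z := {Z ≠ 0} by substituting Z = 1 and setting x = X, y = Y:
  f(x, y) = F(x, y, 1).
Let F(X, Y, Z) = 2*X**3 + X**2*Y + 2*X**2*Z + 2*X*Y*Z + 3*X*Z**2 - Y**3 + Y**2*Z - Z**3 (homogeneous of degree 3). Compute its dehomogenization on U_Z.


f(x, y) = 2*x**3 + x**2*y + 2*x**2 + 2*x*y + 3*x - y**3 + y**2 - 1

On U_Z we set Z = 1. Each monomial c·X^i·Y^j·Z^k in F becomes c·x^i·y^j·1^k = c·x^i·y^j.
Substituting Z = 1: F(X, Y, 1) = 2*x**3 + x**2*y + 2*x**2 + 2*x*y + 3*x - y**3 + y**2 - 1.
Note: deg(f) ≤ deg(F) = 3; strict inequality happens when F is divisible by Z (lost terms).


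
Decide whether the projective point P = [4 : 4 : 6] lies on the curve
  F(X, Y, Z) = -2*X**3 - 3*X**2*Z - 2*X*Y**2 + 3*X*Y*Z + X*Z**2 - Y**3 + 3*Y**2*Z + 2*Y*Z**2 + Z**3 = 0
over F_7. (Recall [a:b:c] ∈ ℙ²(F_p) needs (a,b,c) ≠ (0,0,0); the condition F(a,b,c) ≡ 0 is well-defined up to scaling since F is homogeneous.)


F(4,4,6) ≡ 0 (mod 7); P is on the curve.

Evaluate F(4, 4, 6) term-by-term (mod 7).
  -2*X**3 ↦ -2·64·1·1 = -128
  -3*X**2*Z ↦ -3·16·1·6 = -288
  -2*X*Y**2 ↦ -2·4·16·1 = -128
  3*X*Y*Z ↦ 3·4·4·6 = 288
  X*Z**2 ↦ 1·4·1·36 = 144
  -Y**3 ↦ -1·1·64·1 = -64
  3*Y**2*Z ↦ 3·1·16·6 = 288
  2*Y*Z**2 ↦ 2·1·4·36 = 288
  Z**3 ↦ 1·1·1·216 = 216
Sum: F(4, 4, 6) = (-128) + (-288) + (-128) + (288) + (144) + (-64) + (288) + (288) + (216) = 616.
Reducing mod 7: 616 ≡ 0 (mod 7).
Since F(a, b, c) ≡ 0 (mod 7), P lies on the curve.


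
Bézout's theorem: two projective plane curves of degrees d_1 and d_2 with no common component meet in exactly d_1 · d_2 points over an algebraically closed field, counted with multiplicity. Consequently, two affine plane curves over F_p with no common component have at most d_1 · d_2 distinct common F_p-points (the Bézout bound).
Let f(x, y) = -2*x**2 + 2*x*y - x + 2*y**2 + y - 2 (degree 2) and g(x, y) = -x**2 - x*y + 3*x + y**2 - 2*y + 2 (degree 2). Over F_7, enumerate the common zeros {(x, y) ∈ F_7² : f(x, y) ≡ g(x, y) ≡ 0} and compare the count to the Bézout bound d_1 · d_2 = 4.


Common zeros: {(6, 6)}; count = 1; Bézout bound = 4.

deg(f) = 2, deg(g) = 2, so Bézout bound = 4.
Scan x ∈ F_7. For each x, list the y ∈ F_7 with f(x, y) ≡ 0 and those with g(x, y) ≡ 0 (mod 7); the common zeros in that column are the intersection.
  x = 0: f ≡ 0 at y ∈ ∅; g ≡ 0 at y ∈ ∅; common: ∅.
  x = 1: f ≡ 0 at y ∈ {1}; g ≡ 0 at y ∈ {5}; common: ∅.
  x = 2: f ≡ 0 at y ∈ {3, 5}; g ≡ 0 at y ∈ {2}; common: ∅.
  x = 3: f ≡ 0 at y ∈ {1, 6}; g ≡ 0 at y ∈ ∅; common: ∅.
  x = 4: f ≡ 0 at y ∈ {3}; g ≡ 0 at y ∈ {1, 5}; common: ∅.
  x = 5: f ≡ 0 at y ∈ ∅; g ≡ 0 at y ∈ {1, 6}; common: ∅.
  x = 6: f ≡ 0 at y ∈ {5, 6}; g ≡ 0 at y ∈ {2, 6}; common: {6}.
Collecting: common zeros = {(6, 6)}, so the count is 1.
Comparison with the Bézout bound: 1 ≤ 4 = deg(f)·deg(g), as expected for curves with no common component (the affine F_7-count falls short of the bound because intersections may lie at infinity, over extension fields, or carry multiplicity).


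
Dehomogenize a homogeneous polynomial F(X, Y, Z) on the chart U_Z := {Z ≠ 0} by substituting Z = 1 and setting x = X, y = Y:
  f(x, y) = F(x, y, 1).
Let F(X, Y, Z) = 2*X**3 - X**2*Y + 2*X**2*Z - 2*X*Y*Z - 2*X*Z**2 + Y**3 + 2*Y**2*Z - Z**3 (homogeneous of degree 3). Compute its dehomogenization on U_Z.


f(x, y) = 2*x**3 - x**2*y + 2*x**2 - 2*x*y - 2*x + y**3 + 2*y**2 - 1

On U_Z we set Z = 1. Each monomial c·X^i·Y^j·Z^k in F becomes c·x^i·y^j·1^k = c·x^i·y^j.
Substituting Z = 1: F(X, Y, 1) = 2*x**3 - x**2*y + 2*x**2 - 2*x*y - 2*x + y**3 + 2*y**2 - 1.
Note: deg(f) ≤ deg(F) = 3; strict inequality happens when F is divisible by Z (lost terms).


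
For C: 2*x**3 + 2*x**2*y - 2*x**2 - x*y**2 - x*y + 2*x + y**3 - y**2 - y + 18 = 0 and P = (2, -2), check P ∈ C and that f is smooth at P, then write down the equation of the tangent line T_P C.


Tangent line at P: 29*y + 58 = 0.

Step 1: f(2, -2) = 0, so P lies on C.
Step 2: partial derivatives
  f_x(x, y) = 6*x**2 + 4*x*y - 4*x - y**2 - y + 2, f_y(x, y) = 2*x**2 - 2*x*y - x + 3*y**2 - 2*y - 1.
  f_x(P) = 0, f_y(P) = 29 (gradient nonzero, so P is smooth).
Step 3: tangent line at P: 0·(x − 2) + 29·(y − -2) = 0.
Expanding: 29*y + 58 = 0.


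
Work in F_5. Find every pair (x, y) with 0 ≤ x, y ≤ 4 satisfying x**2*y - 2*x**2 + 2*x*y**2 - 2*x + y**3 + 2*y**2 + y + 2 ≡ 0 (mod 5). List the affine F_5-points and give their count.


Affine F_5-points: {(0, 2), (0, 3), (1, 1), (2, 0), (2, 4), (3, 4), (4, 1), (4, 3)}; count = 8.

For each of the 25 pairs (x, y) ∈ F_5², evaluate f(x, y) mod 5. Record the zeros.
  x = 0: [0↦2, 1↦1, 2↦0, 3↦0, 4↦2]  zeros at y ∈ {2, 3}
  x = 1: [0↦3, 1↦0, 2↦1, 3↦2, 4↦4]  zeros at y ∈ {1}
  x = 2: [0↦0, 1↦2, 2↦2, 3↦1, 4↦0]  zeros at y ∈ {0, 4}
  x = 3: [0↦3, 1↦2, 2↦3, 3↦2, 4↦0]  zeros at y ∈ {4}
  x = 4: [0↦2, 1↦0, 2↦4, 3↦0, 4↦4]  zeros at y ∈ {1, 3}
Collecting zeros: affine points = {(0, 2), (0, 3), (1, 1), (2, 0), (2, 4), (3, 4), (4, 1), (4, 3)}.
Total count |C(F_5)_aff| = 8.


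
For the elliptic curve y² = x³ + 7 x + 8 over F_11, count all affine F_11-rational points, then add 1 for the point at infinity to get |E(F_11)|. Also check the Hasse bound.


Affine points = {(1, 4), (1, 7), (3, 1), (3, 10), (4, 1), (4, 10), (5, 5), (5, 6), (7, 2), (7, 9), (8, 2), (8, 9), (10, 0)}; affine count = 13; |E(F_11)| = 14.

Discriminant check: Δ ∝ 4a³ + 27b² = 4·7³ + 27·8² = 4·343 + 27·64 ≡ 9 (mod 11). Nonzero ⇒ E is nonsingular.
For each x ∈ F_11, compute rhs = x³ + 7·x + 8 mod 11, then count y ∈ F_11 with y² ≡ rhs.
  x = 0: rhs = 8, matching y values: none (0 points).
  x = 1: rhs = 5, matching y values: 4, 7 (2 points).
  x = 2: rhs = 8, matching y values: none (0 points).
  x = 3: rhs = 1, matching y values: 1, 10 (2 points).
  x = 4: rhs = 1, matching y values: 1, 10 (2 points).
  x = 5: rhs = 3, matching y values: 5, 6 (2 points).
  x = 6: rhs = 2, matching y values: none (0 points).
  x = 7: rhs = 4, matching y values: 2, 9 (2 points).
  x = 8: rhs = 4, matching y values: 2, 9 (2 points).
  x = 9: rhs = 8, matching y values: none (0 points).
  x = 10: rhs = 0, matching y values: 0 (1 points).
Total affine count: 13.
Full point count |E(F_11)| = 13 + 1 = 14.
Hasse bound: |14 − (11+1)| = |2| = 2 ≤ 2√11 ≈ 6.6332 ✓.


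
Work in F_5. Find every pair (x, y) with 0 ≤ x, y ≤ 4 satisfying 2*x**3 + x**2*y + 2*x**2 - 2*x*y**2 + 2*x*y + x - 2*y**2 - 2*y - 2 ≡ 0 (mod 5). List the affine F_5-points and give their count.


Affine F_5-points: {(1, 1), (1, 3), (3, 3), (4, 4)}; count = 4.

For each of the 25 pairs (x, y) ∈ F_5², evaluate f(x, y) mod 5. Record the zeros.
  x = 0: [0↦3, 1↦4, 2↦1, 3↦4, 4↦3]  zeros at y ∈ ∅
  x = 1: [0↦3, 1↦0, 2↦4, 3↦0, 4↦3]  zeros at y ∈ {1, 3}
  x = 2: [0↦4, 1↦4, 2↦2, 3↦3, 4↦2]  zeros at y ∈ ∅
  x = 3: [0↦3, 1↦3, 2↦2, 3↦0, 4↦2]  zeros at y ∈ {3}
  x = 4: [0↦2, 1↦4, 2↦1, 3↦3, 4↦0]  zeros at y ∈ {4}
Collecting zeros: affine points = {(1, 1), (1, 3), (3, 3), (4, 4)}.
Total count |C(F_5)_aff| = 4.


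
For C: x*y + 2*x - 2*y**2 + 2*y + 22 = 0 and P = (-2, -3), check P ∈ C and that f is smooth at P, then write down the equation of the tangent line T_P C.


Tangent line at P: -x + 12*y + 34 = 0.

Step 1: f(-2, -3) = 0, so P lies on C.
Step 2: partial derivatives
  f_x(x, y) = y + 2, f_y(x, y) = x - 4*y + 2.
  f_x(P) = -1, f_y(P) = 12 (gradient nonzero, so P is smooth).
Step 3: tangent line at P: -1·(x − -2) + 12·(y − -3) = 0.
Expanding: -x + 12*y + 34 = 0.


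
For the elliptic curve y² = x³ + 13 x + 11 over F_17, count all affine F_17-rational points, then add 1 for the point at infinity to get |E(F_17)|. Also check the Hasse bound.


Affine points = {(1, 5), (1, 12), (3, 3), (3, 14), (4, 5), (4, 12), (6, 4), (6, 13), (8, 7), (8, 10), (10, 6), (10, 11), (12, 5), (12, 12), (14, 8), (14, 9)}; affine count = 16; |E(F_17)| = 17.

Discriminant check: Δ ∝ 4a³ + 27b² = 4·13³ + 27·11² = 4·2197 + 27·121 ≡ 2 (mod 17). Nonzero ⇒ E is nonsingular.
For each x ∈ F_17, compute rhs = x³ + 13·x + 11 mod 17, then count y ∈ F_17 with y² ≡ rhs.
  x = 0: rhs = 11, matching y values: none (0 points).
  x = 1: rhs = 8, matching y values: 5, 12 (2 points).
  x = 2: rhs = 11, matching y values: none (0 points).
  x = 3: rhs = 9, matching y values: 3, 14 (2 points).
  x = 4: rhs = 8, matching y values: 5, 12 (2 points).
  x = 5: rhs = 14, matching y values: none (0 points).
  x = 6: rhs = 16, matching y values: 4, 13 (2 points).
  x = 7: rhs = 3, matching y values: none (0 points).
  x = 8: rhs = 15, matching y values: 7, 10 (2 points).
  x = 9: rhs = 7, matching y values: none (0 points).
  x = 10: rhs = 2, matching y values: 6, 11 (2 points).
  x = 11: rhs = 6, matching y values: none (0 points).
  x = 12: rhs = 8, matching y values: 5, 12 (2 points).
  x = 13: rhs = 14, matching y values: none (0 points).
  x = 14: rhs = 13, matching y values: 8, 9 (2 points).
  x = 15: rhs = 11, matching y values: none (0 points).
  x = 16: rhs = 14, matching y values: none (0 points).
Total affine count: 16.
Full point count |E(F_17)| = 16 + 1 = 17.
Hasse bound: |17 − (17+1)| = |-1| = 1 ≤ 2√17 ≈ 8.2462 ✓.


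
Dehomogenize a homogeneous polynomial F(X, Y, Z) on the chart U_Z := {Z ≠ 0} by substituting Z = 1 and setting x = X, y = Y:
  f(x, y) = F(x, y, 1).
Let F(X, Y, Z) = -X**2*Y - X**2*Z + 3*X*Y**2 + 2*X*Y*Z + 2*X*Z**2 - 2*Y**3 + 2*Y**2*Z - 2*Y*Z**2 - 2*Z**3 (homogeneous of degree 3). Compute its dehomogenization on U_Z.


f(x, y) = -x**2*y - x**2 + 3*x*y**2 + 2*x*y + 2*x - 2*y**3 + 2*y**2 - 2*y - 2

On U_Z we set Z = 1. Each monomial c·X^i·Y^j·Z^k in F becomes c·x^i·y^j·1^k = c·x^i·y^j.
Substituting Z = 1: F(X, Y, 1) = -x**2*y - x**2 + 3*x*y**2 + 2*x*y + 2*x - 2*y**3 + 2*y**2 - 2*y - 2.
Note: deg(f) ≤ deg(F) = 3; strict inequality happens when F is divisible by Z (lost terms).


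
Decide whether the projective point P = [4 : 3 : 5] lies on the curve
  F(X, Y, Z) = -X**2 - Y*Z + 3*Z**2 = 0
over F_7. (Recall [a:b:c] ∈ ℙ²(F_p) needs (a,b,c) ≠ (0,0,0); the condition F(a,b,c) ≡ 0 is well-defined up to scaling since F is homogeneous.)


F(4,3,5) ≡ 2 (mod 7); P is NOT on the curve.

Evaluate F(4, 3, 5) term-by-term (mod 7).
  -X**2 ↦ -1·16·1·1 = -16
  -Y*Z ↦ -1·1·3·5 = -15
  3*Z**2 ↦ 3·1·1·25 = 75
Sum: F(4, 3, 5) = (-16) + (-15) + (75) = 44.
Reducing mod 7: 44 ≡ 2 (mod 7).
Since F(a, b, c) ≡ 2 ≠ 0 (mod 7), P does NOT lie on the curve.


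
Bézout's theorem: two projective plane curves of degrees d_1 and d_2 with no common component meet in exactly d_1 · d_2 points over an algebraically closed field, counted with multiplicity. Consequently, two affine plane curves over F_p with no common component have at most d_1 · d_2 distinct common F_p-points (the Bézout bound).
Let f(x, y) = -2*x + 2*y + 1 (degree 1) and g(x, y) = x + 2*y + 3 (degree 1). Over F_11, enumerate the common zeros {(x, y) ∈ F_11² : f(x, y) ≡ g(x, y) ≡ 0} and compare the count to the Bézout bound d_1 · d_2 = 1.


Common zeros: {(3, 8)}; count = 1; Bézout bound = 1.

deg(f) = 1, deg(g) = 1, so Bézout bound = 1.
Scan x ∈ F_11. For each x, list the y ∈ F_11 with f(x, y) ≡ 0 and those with g(x, y) ≡ 0 (mod 11); the common zeros in that column are the intersection.
  x = 0: f ≡ 0 at y ∈ {5}; g ≡ 0 at y ∈ {4}; common: ∅.
  x = 1: f ≡ 0 at y ∈ {6}; g ≡ 0 at y ∈ {9}; common: ∅.
  x = 2: f ≡ 0 at y ∈ {7}; g ≡ 0 at y ∈ {3}; common: ∅.
  x = 3: f ≡ 0 at y ∈ {8}; g ≡ 0 at y ∈ {8}; common: {8}.
  x = 4: f ≡ 0 at y ∈ {9}; g ≡ 0 at y ∈ {2}; common: ∅.
  x = 5: f ≡ 0 at y ∈ {10}; g ≡ 0 at y ∈ {7}; common: ∅.
  x = 6: f ≡ 0 at y ∈ {0}; g ≡ 0 at y ∈ {1}; common: ∅.
  x = 7: f ≡ 0 at y ∈ {1}; g ≡ 0 at y ∈ {6}; common: ∅.
  x = 8: f ≡ 0 at y ∈ {2}; g ≡ 0 at y ∈ {0}; common: ∅.
  x = 9: f ≡ 0 at y ∈ {3}; g ≡ 0 at y ∈ {5}; common: ∅.
  x = 10: f ≡ 0 at y ∈ {4}; g ≡ 0 at y ∈ {10}; common: ∅.
Collecting: common zeros = {(3, 8)}, so the count is 1.
Comparison with the Bézout bound: 1 ≤ 1 = deg(f)·deg(g), as expected for curves with no common component (the bound is attained).


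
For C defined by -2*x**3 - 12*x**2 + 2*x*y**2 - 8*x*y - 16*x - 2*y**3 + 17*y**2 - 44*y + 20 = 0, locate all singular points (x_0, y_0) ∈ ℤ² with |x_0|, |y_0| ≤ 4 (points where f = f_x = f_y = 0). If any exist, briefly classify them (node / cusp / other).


Singular points: {(-2, 2)}; classification: cusp.

Compute partial derivatives:
  f_x = -6*x**2 - 24*x + 2*y**2 - 8*y - 16.
  f_y = 4*x*y - 8*x - 6*y**2 + 34*y - 44.
Scan x_0 ∈ {−4, ..., 4}. For each x_0, f_y(x_0, y) is a polynomial in y; find its integer roots y ∈ {−4, ..., 4}, then test f_x and f at those candidates.
  x = -4: f_y(-4, y) = -6*y**2 + 18*y - 12; vanishes at y ∈ {1, 2}. (-4, 1): f_x = -22 ≠ 0; (-4, 2): f_x = -24 ≠ 0.
  x = -3: f_y(-3, y) = -6*y**2 + 22*y - 20; vanishes at y ∈ {2}. (-3, 2): f_x = -6 ≠ 0.
  x = -2: f_y(-2, y) = -6*y**2 + 26*y - 28; vanishes at y ∈ {2}. (-2, 2): f_x = 0, f = 0 — SINGULAR.
  x = -1: f_y(-1, y) = -6*y**2 + 30*y - 36; vanishes at y ∈ {2, 3}. (-1, 2): f_x = -6 ≠ 0; (-1, 3): f_x = -4 ≠ 0.
  x = 0: f_y(0, y) = -6*y**2 + 34*y - 44; vanishes at y ∈ {2}. (0, 2): f_x = -24 ≠ 0.
  x = 1: f_y(1, y) = -6*y**2 + 38*y - 52; vanishes at y ∈ {2}. (1, 2): f_x = -54 ≠ 0.
  x = 2: f_y(2, y) = -6*y**2 + 42*y - 60; vanishes at y ∈ {2}. (2, 2): f_x = -96 ≠ 0.
  x = 3: f_y(3, y) = -6*y**2 + 46*y - 68; vanishes at y ∈ {2}. (3, 2): f_x = -150 ≠ 0.
  x = 4: f_y(4, y) = -6*y**2 + 50*y - 76; vanishes at y ∈ {2}. (4, 2): f_x = -216 ≠ 0.
Only singular point on the grid: (-2, 2).
Classify: substitute x = -2 + u, y = 2 + v and expand: f = -2*u**3 + 2*u*v**2 - 2*v**3 + v**2.
No constant or linear terms (consistent with a singular point). Quadratic part: v**2. Cubic part: -2*u**3 + 2*u*v**2 - 2*v**3.
The quadratic part v**2 is a perfect square, so there is a single (double) tangent line v = 0, i.e. y = 2. Restricting the cubic part to that line (v = 0) leaves -2*u**3 ≠ 0, so f is not divisible by v and the branch is v² ≈ 2*u**3 to lowest order — this is a cusp.
Classification: cusp.


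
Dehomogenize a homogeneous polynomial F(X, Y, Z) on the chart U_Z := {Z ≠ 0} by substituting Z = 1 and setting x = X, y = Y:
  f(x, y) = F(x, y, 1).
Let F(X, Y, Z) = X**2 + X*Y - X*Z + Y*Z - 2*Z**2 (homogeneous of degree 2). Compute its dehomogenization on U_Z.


f(x, y) = x**2 + x*y - x + y - 2

On U_Z we set Z = 1. Each monomial c·X^i·Y^j·Z^k in F becomes c·x^i·y^j·1^k = c·x^i·y^j.
Substituting Z = 1: F(X, Y, 1) = x**2 + x*y - x + y - 2.
Note: deg(f) ≤ deg(F) = 2; strict inequality happens when F is divisible by Z (lost terms).


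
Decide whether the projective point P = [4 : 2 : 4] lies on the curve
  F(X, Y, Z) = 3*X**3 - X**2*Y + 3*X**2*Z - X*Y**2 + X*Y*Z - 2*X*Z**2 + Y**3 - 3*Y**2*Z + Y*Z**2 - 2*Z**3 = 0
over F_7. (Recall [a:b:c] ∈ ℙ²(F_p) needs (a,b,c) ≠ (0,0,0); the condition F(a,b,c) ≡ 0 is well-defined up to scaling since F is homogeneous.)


F(4,2,4) ≡ 6 (mod 7); P is NOT on the curve.

Evaluate F(4, 2, 4) term-by-term (mod 7).
  3*X**3 ↦ 3·64·1·1 = 192
  -X**2*Y ↦ -1·16·2·1 = -32
  3*X**2*Z ↦ 3·16·1·4 = 192
  -X*Y**2 ↦ -1·4·4·1 = -16
  X*Y*Z ↦ 1·4·2·4 = 32
  -2*X*Z**2 ↦ -2·4·1·16 = -128
  Y**3 ↦ 1·1·8·1 = 8
  -3*Y**2*Z ↦ -3·1·4·4 = -48
  Y*Z**2 ↦ 1·1·2·16 = 32
  -2*Z**3 ↦ -2·1·1·64 = -128
Sum: F(4, 2, 4) = (192) + (-32) + (192) + (-16) + (32) + (-128) + (8) + (-48) + (32) + (-128) = 104.
Reducing mod 7: 104 ≡ 6 (mod 7).
Since F(a, b, c) ≡ 6 ≠ 0 (mod 7), P does NOT lie on the curve.


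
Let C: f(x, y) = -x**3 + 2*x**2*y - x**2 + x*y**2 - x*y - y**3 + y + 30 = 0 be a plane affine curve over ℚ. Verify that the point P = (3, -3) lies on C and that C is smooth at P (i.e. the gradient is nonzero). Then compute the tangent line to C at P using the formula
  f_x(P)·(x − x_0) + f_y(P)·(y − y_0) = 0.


Tangent line at P: -57*x - 29*y + 84 = 0.

Step 1: f(3, -3) = 0, so P lies on C.
Step 2: partial derivatives
  f_x(x, y) = -3*x**2 + 4*x*y - 2*x + y**2 - y, f_y(x, y) = 2*x**2 + 2*x*y - x - 3*y**2 + 1.
  f_x(P) = -57, f_y(P) = -29 (gradient nonzero, so P is smooth).
Step 3: tangent line at P: -57·(x − 3) + -29·(y − -3) = 0.
Expanding: -57*x - 29*y + 84 = 0.


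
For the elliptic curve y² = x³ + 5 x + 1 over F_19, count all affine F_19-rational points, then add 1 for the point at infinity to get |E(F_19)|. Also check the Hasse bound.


Affine points = {(0, 1), (0, 18), (1, 8), (1, 11), (2, 0), (3, 9), (3, 10), (4, 3), (4, 16), (6, 0), (10, 5), (10, 14), (11, 0), (16, 4), (16, 15)}; affine count = 15; |E(F_19)| = 16.

Discriminant check: Δ ∝ 4a³ + 27b² = 4·5³ + 27·1² = 4·125 + 27·1 ≡ 14 (mod 19). Nonzero ⇒ E is nonsingular.
For each x ∈ F_19, compute rhs = x³ + 5·x + 1 mod 19, then count y ∈ F_19 with y² ≡ rhs.
  x = 0: rhs = 1, matching y values: 1, 18 (2 points).
  x = 1: rhs = 7, matching y values: 8, 11 (2 points).
  x = 2: rhs = 0, matching y values: 0 (1 points).
  x = 3: rhs = 5, matching y values: 9, 10 (2 points).
  x = 4: rhs = 9, matching y values: 3, 16 (2 points).
  x = 5: rhs = 18, matching y values: none (0 points).
  x = 6: rhs = 0, matching y values: 0 (1 points).
  x = 7: rhs = 18, matching y values: none (0 points).
  x = 8: rhs = 2, matching y values: none (0 points).
  x = 9: rhs = 15, matching y values: none (0 points).
  x = 10: rhs = 6, matching y values: 5, 14 (2 points).
  x = 11: rhs = 0, matching y values: 0 (1 points).
  x = 12: rhs = 3, matching y values: none (0 points).
  x = 13: rhs = 2, matching y values: none (0 points).
  x = 14: rhs = 3, matching y values: none (0 points).
  x = 15: rhs = 12, matching y values: none (0 points).
  x = 16: rhs = 16, matching y values: 4, 15 (2 points).
  x = 17: rhs = 2, matching y values: none (0 points).
  x = 18: rhs = 14, matching y values: none (0 points).
Total affine count: 15.
Full point count |E(F_19)| = 15 + 1 = 16.
Hasse bound: |16 − (19+1)| = |-4| = 4 ≤ 2√19 ≈ 8.7178 ✓.


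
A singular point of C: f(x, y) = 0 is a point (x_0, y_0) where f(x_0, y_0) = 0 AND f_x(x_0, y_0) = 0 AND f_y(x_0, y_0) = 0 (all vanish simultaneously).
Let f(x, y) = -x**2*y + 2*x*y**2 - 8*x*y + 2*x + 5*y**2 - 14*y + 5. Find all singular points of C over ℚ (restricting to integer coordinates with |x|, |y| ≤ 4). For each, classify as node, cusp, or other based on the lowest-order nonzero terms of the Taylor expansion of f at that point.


Singular points: {(-2, 1)}; classification: node.

Compute partial derivatives:
  f_x = -2*x*y + 2*y**2 - 8*y + 2.
  f_y = -x**2 + 4*x*y - 8*x + 10*y - 14.
Scan x_0 ∈ {−4, ..., 4}. For each x_0, f_y(x_0, y) is a polynomial in y; find its integer roots y ∈ {−4, ..., 4}, then test f_x and f at those candidates.
  x = -4: f_y(-4, y) = 2 - 6*y; no integer root y with |y| ≤ 4.
  x = -3: f_y(-3, y) = 1 - 2*y; no integer root y with |y| ≤ 4.
  x = -2: f_y(-2, y) = 2*y - 2; vanishes at y ∈ {1}. (-2, 1): f_x = 0, f = 0 — SINGULAR.
  x = -1: f_y(-1, y) = 6*y - 7; no integer root y with |y| ≤ 4.
  x = 0: f_y(0, y) = 10*y - 14; no integer root y with |y| ≤ 4.
  x = 1: f_y(1, y) = 14*y - 23; no integer root y with |y| ≤ 4.
  x = 2: f_y(2, y) = 18*y - 34; no integer root y with |y| ≤ 4.
  x = 3: f_y(3, y) = 22*y - 47; no integer root y with |y| ≤ 4.
  x = 4: f_y(4, y) = 26*y - 62; no integer root y with |y| ≤ 4.
Only singular point on the grid: (-2, 1).
Classify: substitute x = -2 + u, y = 1 + v and expand: f = -u**2*v - u**2 + 2*u*v**2 + v**2.
No constant or linear terms (consistent with a singular point). Quadratic part: -u**2 + v**2. Cubic part: -u**2*v + 2*u*v**2.
The quadratic part v**2 - u**2 = (v − u)(v + u) splits into two distinct linear factors, so there are two distinct tangent lines y − 1 = ±(x − -2) — this is a node (ordinary double point).
Classification: node.


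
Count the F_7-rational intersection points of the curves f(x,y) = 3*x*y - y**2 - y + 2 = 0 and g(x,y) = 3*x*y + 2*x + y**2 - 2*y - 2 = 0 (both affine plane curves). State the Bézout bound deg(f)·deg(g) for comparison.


Common zeros: {(5, 3)}; count = 1; Bézout bound = 4.

deg(f) = 2, deg(g) = 2, so Bézout bound = 4.
Scan x ∈ F_7. For each x, list the y ∈ F_7 with f(x, y) ≡ 0 and those with g(x, y) ≡ 0 (mod 7); the common zeros in that column are the intersection.
  x = 0: f ≡ 0 at y ∈ {1, 5}; g ≡ 0 at y ∈ ∅; common: ∅.
  x = 1: f ≡ 0 at y ∈ ∅; g ≡ 0 at y ∈ {0, 6}; common: ∅.
  x = 2: f ≡ 0 at y ∈ ∅; g ≡ 0 at y ∈ {1, 2}; common: ∅.
  x = 3: f ≡ 0 at y ∈ {2, 6}; g ≡ 0 at y ∈ ∅; common: ∅.
  x = 4: f ≡ 0 at y ∈ ∅; g ≡ 0 at y ∈ ∅; common: ∅.
  x = 5: f ≡ 0 at y ∈ {3, 4}; g ≡ 0 at y ∈ {3, 5}; common: {3}.
  x = 6: f ≡ 0 at y ∈ ∅; g ≡ 0 at y ∈ ∅; common: ∅.
Collecting: common zeros = {(5, 3)}, so the count is 1.
Comparison with the Bézout bound: 1 ≤ 4 = deg(f)·deg(g), as expected for curves with no common component (the affine F_7-count falls short of the bound because intersections may lie at infinity, over extension fields, or carry multiplicity).


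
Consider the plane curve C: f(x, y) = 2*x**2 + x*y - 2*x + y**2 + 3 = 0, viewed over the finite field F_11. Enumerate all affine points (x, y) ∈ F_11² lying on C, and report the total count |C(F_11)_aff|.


Affine F_11-points: {(1, 5), (2, 3), (2, 6), (3, 3), (3, 5), (6, 7), (6, 9), (7, 6), (7, 9), (8, 7)}; count = 10.

For each of the 121 pairs (x, y) ∈ F_11², evaluate f(x, y) mod 11. Record the zeros.
  x = 0: [0↦3, 1↦4, 2↦7, 3↦1, 4↦8, 5↦6, 6↦6, 7↦8, 8↦1, 9↦7, 10↦4]  zeros at y ∈ ∅
  x = 1: [0↦3, 1↦5, 2↦9, 3↦4, 4↦1, 5↦0, 6↦1, 7↦4, 8↦9, 9↦5, 10↦3]  zeros at y ∈ {5}
  x = 2: [0↦7, 1↦10, 2↦4, 3↦0, 4↦9, 5↦9, 6↦0, 7↦4, 8↦10, 9↦7, 10↦6]  zeros at y ∈ {3, 6}
  x = 3: [0↦4, 1↦8, 2↦3, 3↦0, 4↦10, 5↦0, 6↦3, 7↦8, 8↦4, 9↦2, 10↦2]  zeros at y ∈ {3, 5}
  x = 4: [0↦5, 1↦10, 2↦6, 3↦4, 4↦4, 5↦6, 6↦10, 7↦5, 8↦2, 9↦1, 10↦2]  zeros at y ∈ ∅
  x = 5: [0↦10, 1↦5, 2↦2, 3↦1, 4↦2, 5↦5, 6↦10, 7↦6, 8↦4, 9↦4, 10↦6]  zeros at y ∈ ∅
  x = 6: [0↦8, 1↦4, 2↦2, 3↦2, 4↦4, 5↦8, 6↦3, 7↦0, 8↦10, 9↦0, 10↦3]  zeros at y ∈ {7, 9}
  x = 7: [0↦10, 1↦7, 2↦6, 3↦7, 4↦10, 5↦4, 6↦0, 7↦9, 8↦9, 9↦0, 10↦4]  zeros at y ∈ {6, 9}
  x = 8: [0↦5, 1↦3, 2↦3, 3↦5, 4↦9, 5↦4, 6↦1, 7↦0, 8↦1, 9↦4, 10↦9]  zeros at y ∈ {7}
  x = 9: [0↦4, 1↦3, 2↦4, 3↦7, 4↦1, 5↦8, 6↦6, 7↦6, 8↦8, 9↦1, 10↦7]  zeros at y ∈ ∅
  x = 10: [0↦7, 1↦7, 2↦9, 3↦2, 4↦8, 5↦5, 6↦4, 7↦5, 8↦8, 9↦2, 10↦9]  zeros at y ∈ ∅
Collecting zeros: affine points = {(1, 5), (2, 3), (2, 6), (3, 3), (3, 5), (6, 7), (6, 9), (7, 6), (7, 9), (8, 7)}.
Total count |C(F_11)_aff| = 10.


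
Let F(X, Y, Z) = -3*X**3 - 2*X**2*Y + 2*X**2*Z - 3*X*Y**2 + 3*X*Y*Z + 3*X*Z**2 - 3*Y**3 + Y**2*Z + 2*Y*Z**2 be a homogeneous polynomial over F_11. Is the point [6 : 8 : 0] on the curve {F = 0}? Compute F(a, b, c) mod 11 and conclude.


F(6,8,0) ≡ 4 (mod 11); P is NOT on the curve.

Evaluate F(6, 8, 0) term-by-term (mod 11).
  -3*X**3 ↦ -3·216·1·1 = -648
  -2*X**2*Y ↦ -2·36·8·1 = -576
  2*X**2*Z ↦ 2·36·1·0 = 0
  -3*X*Y**2 ↦ -3·6·64·1 = -1152
  3*X*Y*Z ↦ 3·6·8·0 = 0
  3*X*Z**2 ↦ 3·6·1·0 = 0
  -3*Y**3 ↦ -3·1·512·1 = -1536
  Y**2*Z ↦ 1·1·64·0 = 0
  2*Y*Z**2 ↦ 2·1·8·0 = 0
Sum: F(6, 8, 0) = (-648) + (-576) + (0) + (-1152) + (0) + (0) + (-1536) + (0) + (0) = -3912.
Reducing mod 11: -3912 ≡ 4 (mod 11).
Since F(a, b, c) ≡ 4 ≠ 0 (mod 11), P does NOT lie on the curve.


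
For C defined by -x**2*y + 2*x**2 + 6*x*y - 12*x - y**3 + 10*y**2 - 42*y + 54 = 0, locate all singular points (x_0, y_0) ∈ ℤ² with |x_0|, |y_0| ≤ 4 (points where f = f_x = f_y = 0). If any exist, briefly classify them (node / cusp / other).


Singular points: {(3, 3)}; classification: node.

Compute partial derivatives:
  f_x = -2*x*y + 4*x + 6*y - 12.
  f_y = -x**2 + 6*x - 3*y**2 + 20*y - 42.
Scan x_0 ∈ {−4, ..., 4}. For each x_0, f_y(x_0, y) is a polynomial in y; find its integer roots y ∈ {−4, ..., 4}, then test f_x and f at those candidates.
  x = -4: f_y(-4, y) = -3*y**2 + 20*y - 82; no integer root y with |y| ≤ 4.
  x = -3: f_y(-3, y) = -3*y**2 + 20*y - 69; no integer root y with |y| ≤ 4.
  x = -2: f_y(-2, y) = -3*y**2 + 20*y - 58; no integer root y with |y| ≤ 4.
  x = -1: f_y(-1, y) = -3*y**2 + 20*y - 49; no integer root y with |y| ≤ 4.
  x = 0: f_y(0, y) = -3*y**2 + 20*y - 42; no integer root y with |y| ≤ 4.
  x = 1: f_y(1, y) = -3*y**2 + 20*y - 37; no integer root y with |y| ≤ 4.
  x = 2: f_y(2, y) = -3*y**2 + 20*y - 34; no integer root y with |y| ≤ 4.
  x = 3: f_y(3, y) = -3*y**2 + 20*y - 33; vanishes at y ∈ {3}. (3, 3): f_x = 0, f = 0 — SINGULAR.
  x = 4: f_y(4, y) = -3*y**2 + 20*y - 34; no integer root y with |y| ≤ 4.
Only singular point on the grid: (3, 3).
Classify: substitute x = 3 + u, y = 3 + v and expand: f = -u**2*v - u**2 - v**3 + v**2.
No constant or linear terms (consistent with a singular point). Quadratic part: -u**2 + v**2. Cubic part: -u**2*v - v**3.
The quadratic part v**2 - u**2 = (v − u)(v + u) splits into two distinct linear factors, so there are two distinct tangent lines y − 3 = ±(x − 3) — this is a node (ordinary double point).
Classification: node.


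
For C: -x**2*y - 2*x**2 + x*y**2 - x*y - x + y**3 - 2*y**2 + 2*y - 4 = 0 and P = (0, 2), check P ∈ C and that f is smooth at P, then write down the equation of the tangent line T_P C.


Tangent line at P: x + 6*y - 12 = 0.

Step 1: f(0, 2) = 0, so P lies on C.
Step 2: partial derivatives
  f_x(x, y) = -2*x*y - 4*x + y**2 - y - 1, f_y(x, y) = -x**2 + 2*x*y - x + 3*y**2 - 4*y + 2.
  f_x(P) = 1, f_y(P) = 6 (gradient nonzero, so P is smooth).
Step 3: tangent line at P: 1·(x − 0) + 6·(y − 2) = 0.
Expanding: x + 6*y - 12 = 0.


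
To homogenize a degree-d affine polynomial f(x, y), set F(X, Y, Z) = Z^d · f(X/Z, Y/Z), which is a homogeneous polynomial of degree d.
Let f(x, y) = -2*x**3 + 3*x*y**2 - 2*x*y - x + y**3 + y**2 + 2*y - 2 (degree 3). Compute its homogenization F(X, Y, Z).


F(X, Y, Z) = -2*X**3 + 3*X*Y**2 - 2*X*Y*Z - X*Z**2 + Y**3 + Y**2*Z + 2*Y*Z**2 - 2*Z**3

deg(f) = 3.
Substitute x = X/Z, y = Y/Z into f, then multiply by Z^3.
  monomial -2·x^3·y^0 ↦ -2·X^3·Y^0·Z^0.
  monomial 3·x^1·y^2 ↦ 3·X^1·Y^2·Z^0.
  monomial -2·x^1·y^1 ↦ -2·X^1·Y^1·Z^1.
  monomial -1·x^1·y^0 ↦ -1·X^1·Y^0·Z^2.
  monomial 1·x^0·y^3 ↦ 1·X^0·Y^3·Z^0.
  monomial 1·x^0·y^2 ↦ 1·X^0·Y^2·Z^1.
  monomial 2·x^0·y^1 ↦ 2·X^0·Y^1·Z^2.
  monomial -2·x^0·y^0 ↦ -2·X^0·Y^0·Z^3.
Collecting: F(X, Y, Z) = -2*X**3 + 3*X*Y**2 - 2*X*Y*Z - X*Z**2 + Y**3 + Y**2*Z + 2*Y*Z**2 - 2*Z**3.


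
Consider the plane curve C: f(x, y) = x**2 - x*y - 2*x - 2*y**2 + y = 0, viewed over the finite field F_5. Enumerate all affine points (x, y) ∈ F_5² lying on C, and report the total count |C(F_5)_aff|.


Affine F_5-points: {(0, 0), (0, 3), (2, 0), (2, 2)}; count = 4.

For each of the 25 pairs (x, y) ∈ F_5², evaluate f(x, y) mod 5. Record the zeros.
  x = 0: [0↦0, 1↦4, 2↦4, 3↦0, 4↦2]  zeros at y ∈ {0, 3}
  x = 1: [0↦4, 1↦2, 2↦1, 3↦1, 4↦2]  zeros at y ∈ ∅
  x = 2: [0↦0, 1↦2, 2↦0, 3↦4, 4↦4]  zeros at y ∈ {0, 2}
  x = 3: [0↦3, 1↦4, 2↦1, 3↦4, 4↦3]  zeros at y ∈ ∅
  x = 4: [0↦3, 1↦3, 2↦4, 3↦1, 4↦4]  zeros at y ∈ ∅
Collecting zeros: affine points = {(0, 0), (0, 3), (2, 0), (2, 2)}.
Total count |C(F_5)_aff| = 4.
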